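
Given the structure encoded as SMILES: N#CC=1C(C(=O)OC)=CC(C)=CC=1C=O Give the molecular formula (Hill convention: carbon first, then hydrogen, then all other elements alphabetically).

Walk through each heavy atom and fill implicit hydrogens from standard valence (C 4, N 3, O 2, S 2, halogen 1):
  atom 1: N, bond orders sum to 3 (valence 3) → 0 H
  atom 2: C, bond orders sum to 4 (valence 4) → 0 H
  atom 3: C, bond orders sum to 4 (valence 4) → 0 H
  atom 4: C, bond orders sum to 4 (valence 4) → 0 H
  atom 5: C, bond orders sum to 4 (valence 4) → 0 H
  atom 6: O, bond orders sum to 2 (valence 2) → 0 H
  atom 7: O, bond orders sum to 2 (valence 2) → 0 H
  atom 8: C, bond orders sum to 1 (valence 4) → 3 H
  atom 9: C, bond orders sum to 3 (valence 4) → 1 H
  atom 10: C, bond orders sum to 4 (valence 4) → 0 H
  atom 11: C, bond orders sum to 1 (valence 4) → 3 H
  atom 12: C, bond orders sum to 3 (valence 4) → 1 H
  atom 13: C, bond orders sum to 4 (valence 4) → 0 H
  atom 14: C, bond orders sum to 3 (valence 4) → 1 H
  atom 15: O, bond orders sum to 2 (valence 2) → 0 H
Totals → C:11, H:9, N:1, O:3.

C11H9NO3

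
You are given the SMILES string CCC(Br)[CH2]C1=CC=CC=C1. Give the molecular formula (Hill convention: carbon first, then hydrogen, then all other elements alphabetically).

Walk through each heavy atom and fill implicit hydrogens from standard valence (C 4, N 3, O 2, S 2, halogen 1):
  atom 1: C, bond orders sum to 1 (valence 4) → 3 H
  atom 2: C, bond orders sum to 2 (valence 4) → 2 H
  atom 3: C, bond orders sum to 3 (valence 4) → 1 H
  atom 4: Br (halogen, monovalent) → 0 H
  atom 5: C with explicit H count 2
  atom 6: C, bond orders sum to 4 (valence 4) → 0 H
  atom 7: C, bond orders sum to 3 (valence 4) → 1 H
  atom 8: C, bond orders sum to 3 (valence 4) → 1 H
  atom 9: C, bond orders sum to 3 (valence 4) → 1 H
  atom 10: C, bond orders sum to 3 (valence 4) → 1 H
  atom 11: C, bond orders sum to 3 (valence 4) → 1 H
Totals → C:10, H:13, Br:1.

C10H13Br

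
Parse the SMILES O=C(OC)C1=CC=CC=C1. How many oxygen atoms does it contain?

2

Scan the SMILES for O atoms (remember two-letter symbols like Cl and Br are single atoms).
Oxygen count: 2.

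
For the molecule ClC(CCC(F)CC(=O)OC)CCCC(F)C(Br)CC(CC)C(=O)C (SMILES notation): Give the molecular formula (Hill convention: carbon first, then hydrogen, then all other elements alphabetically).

Walk through each heavy atom and fill implicit hydrogens from standard valence (C 4, N 3, O 2, S 2, halogen 1):
  atom 1: Cl (halogen, monovalent) → 0 H
  atom 2: C, bond orders sum to 3 (valence 4) → 1 H
  atom 3: C, bond orders sum to 2 (valence 4) → 2 H
  atom 4: C, bond orders sum to 2 (valence 4) → 2 H
  atom 5: C, bond orders sum to 3 (valence 4) → 1 H
  atom 6: F (halogen, monovalent) → 0 H
  atom 7: C, bond orders sum to 2 (valence 4) → 2 H
  atom 8: C, bond orders sum to 4 (valence 4) → 0 H
  atom 9: O, bond orders sum to 2 (valence 2) → 0 H
  atom 10: O, bond orders sum to 2 (valence 2) → 0 H
  atom 11: C, bond orders sum to 1 (valence 4) → 3 H
  atom 12: C, bond orders sum to 2 (valence 4) → 2 H
  atom 13: C, bond orders sum to 2 (valence 4) → 2 H
  atom 14: C, bond orders sum to 2 (valence 4) → 2 H
  atom 15: C, bond orders sum to 3 (valence 4) → 1 H
  atom 16: F (halogen, monovalent) → 0 H
  atom 17: C, bond orders sum to 3 (valence 4) → 1 H
  atom 18: Br (halogen, monovalent) → 0 H
  atom 19: C, bond orders sum to 2 (valence 4) → 2 H
  atom 20: C, bond orders sum to 3 (valence 4) → 1 H
  atom 21: C, bond orders sum to 2 (valence 4) → 2 H
  atom 22: C, bond orders sum to 1 (valence 4) → 3 H
  atom 23: C, bond orders sum to 4 (valence 4) → 0 H
  atom 24: O, bond orders sum to 2 (valence 2) → 0 H
  atom 25: C, bond orders sum to 1 (valence 4) → 3 H
Totals → C:18, H:30, Br:1, Cl:1, F:2, O:3.
In Hill order: C18H30BrClF2O3.

C18H30BrClF2O3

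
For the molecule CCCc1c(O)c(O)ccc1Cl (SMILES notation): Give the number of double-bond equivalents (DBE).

Molecular formula: C9H11ClO2.
DoU = (2C + 2 + N − H − X) / 2, where X is the halogen count and O/S are ignored.
    = (2·9 + 2 + 0 − 11 − 1) / 2 = 8 / 2 = 4.

4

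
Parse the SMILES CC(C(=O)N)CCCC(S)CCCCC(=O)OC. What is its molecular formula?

Walk through each heavy atom and fill implicit hydrogens from standard valence (C 4, N 3, O 2, S 2, halogen 1):
  atom 1: C, bond orders sum to 1 (valence 4) → 3 H
  atom 2: C, bond orders sum to 3 (valence 4) → 1 H
  atom 3: C, bond orders sum to 4 (valence 4) → 0 H
  atom 4: O, bond orders sum to 2 (valence 2) → 0 H
  atom 5: N, bond orders sum to 1 (valence 3) → 2 H
  atom 6: C, bond orders sum to 2 (valence 4) → 2 H
  atom 7: C, bond orders sum to 2 (valence 4) → 2 H
  atom 8: C, bond orders sum to 2 (valence 4) → 2 H
  atom 9: C, bond orders sum to 3 (valence 4) → 1 H
  atom 10: S, bond orders sum to 1 (valence 2) → 1 H
  atom 11: C, bond orders sum to 2 (valence 4) → 2 H
  atom 12: C, bond orders sum to 2 (valence 4) → 2 H
  atom 13: C, bond orders sum to 2 (valence 4) → 2 H
  atom 14: C, bond orders sum to 2 (valence 4) → 2 H
  atom 15: C, bond orders sum to 4 (valence 4) → 0 H
  atom 16: O, bond orders sum to 2 (valence 2) → 0 H
  atom 17: O, bond orders sum to 2 (valence 2) → 0 H
  atom 18: C, bond orders sum to 1 (valence 4) → 3 H
Totals → C:13, H:25, N:1, O:3, S:1.

C13H25NO3S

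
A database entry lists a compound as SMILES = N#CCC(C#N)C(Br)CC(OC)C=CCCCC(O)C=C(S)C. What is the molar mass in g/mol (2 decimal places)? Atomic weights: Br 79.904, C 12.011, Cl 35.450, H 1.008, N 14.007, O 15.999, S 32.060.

401.36 g/mol

First, the molecular formula is C17H25BrN2O2S (counting implicit H from valence).
  Br: 1 × 79.904 = 79.904
  C: 17 × 12.011 = 204.187
  H: 25 × 1.008 = 25.200
  N: 2 × 14.007 = 28.014
  O: 2 × 15.999 = 31.998
  S: 1 × 32.060 = 32.060
Sum: 1×79.904 + 17×12.011 + 25×1.008 + 2×14.007 + 2×15.999 + 1×32.060 = 401.363 → 401.36 g/mol.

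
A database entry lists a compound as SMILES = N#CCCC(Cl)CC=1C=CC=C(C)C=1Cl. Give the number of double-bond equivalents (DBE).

6

Degree of unsaturation = (number of rings) + (number of π bonds).
Ring closures in the SMILES: 1.
π bonds: 3 double bonds (each 1 DoU), 1 triple bond (each 2 DoU) → 5 DoU from unsaturation.
Total DoU = 1 + 5 = 6.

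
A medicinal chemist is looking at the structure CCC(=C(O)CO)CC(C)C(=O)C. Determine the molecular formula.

C10H18O3

Walk through each heavy atom and fill implicit hydrogens from standard valence (C 4, N 3, O 2, S 2, halogen 1):
  atom 1: C, bond orders sum to 1 (valence 4) → 3 H
  atom 2: C, bond orders sum to 2 (valence 4) → 2 H
  atom 3: C, bond orders sum to 4 (valence 4) → 0 H
  atom 4: C, bond orders sum to 4 (valence 4) → 0 H
  atom 5: O, bond orders sum to 1 (valence 2) → 1 H
  atom 6: C, bond orders sum to 2 (valence 4) → 2 H
  atom 7: O, bond orders sum to 1 (valence 2) → 1 H
  atom 8: C, bond orders sum to 2 (valence 4) → 2 H
  atom 9: C, bond orders sum to 3 (valence 4) → 1 H
  atom 10: C, bond orders sum to 1 (valence 4) → 3 H
  atom 11: C, bond orders sum to 4 (valence 4) → 0 H
  atom 12: O, bond orders sum to 2 (valence 2) → 0 H
  atom 13: C, bond orders sum to 1 (valence 4) → 3 H
Totals → C:10, H:18, O:3.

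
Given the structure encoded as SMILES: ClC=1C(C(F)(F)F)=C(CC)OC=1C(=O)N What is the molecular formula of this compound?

C8H7ClF3NO2

Walk through each heavy atom and fill implicit hydrogens from standard valence (C 4, N 3, O 2, S 2, halogen 1):
  atom 1: Cl (halogen, monovalent) → 0 H
  atom 2: C, bond orders sum to 4 (valence 4) → 0 H
  atom 3: C, bond orders sum to 4 (valence 4) → 0 H
  atom 4: C, bond orders sum to 4 (valence 4) → 0 H
  atom 5: F (halogen, monovalent) → 0 H
  atom 6: F (halogen, monovalent) → 0 H
  atom 7: F (halogen, monovalent) → 0 H
  atom 8: C, bond orders sum to 4 (valence 4) → 0 H
  atom 9: C, bond orders sum to 2 (valence 4) → 2 H
  atom 10: C, bond orders sum to 1 (valence 4) → 3 H
  atom 11: O, bond orders sum to 2 (valence 2) → 0 H
  atom 12: C, bond orders sum to 4 (valence 4) → 0 H
  atom 13: C, bond orders sum to 4 (valence 4) → 0 H
  atom 14: O, bond orders sum to 2 (valence 2) → 0 H
  atom 15: N, bond orders sum to 1 (valence 3) → 2 H
Totals → C:8, H:7, Cl:1, F:3, N:1, O:2.
In Hill order: C8H7ClF3NO2.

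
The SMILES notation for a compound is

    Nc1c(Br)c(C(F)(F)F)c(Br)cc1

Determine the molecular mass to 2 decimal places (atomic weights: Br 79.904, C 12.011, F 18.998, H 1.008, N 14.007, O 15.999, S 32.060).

First, the molecular formula is C7H4Br2F3N (counting implicit H from valence).
  Br: 2 × 79.904 = 159.808
  C: 7 × 12.011 = 84.077
  F: 3 × 18.998 = 56.994
  H: 4 × 1.008 = 4.032
  N: 1 × 14.007 = 14.007
Sum: 2×79.904 + 7×12.011 + 3×18.998 + 4×1.008 + 1×14.007 = 318.918 → 318.92 g/mol.

318.92 g/mol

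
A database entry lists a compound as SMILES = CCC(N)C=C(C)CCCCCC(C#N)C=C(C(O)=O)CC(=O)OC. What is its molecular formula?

Walk through each heavy atom and fill implicit hydrogens from standard valence (C 4, N 3, O 2, S 2, halogen 1):
  atom 1: C, bond orders sum to 1 (valence 4) → 3 H
  atom 2: C, bond orders sum to 2 (valence 4) → 2 H
  atom 3: C, bond orders sum to 3 (valence 4) → 1 H
  atom 4: N, bond orders sum to 1 (valence 3) → 2 H
  atom 5: C, bond orders sum to 3 (valence 4) → 1 H
  atom 6: C, bond orders sum to 4 (valence 4) → 0 H
  atom 7: C, bond orders sum to 1 (valence 4) → 3 H
  atom 8: C, bond orders sum to 2 (valence 4) → 2 H
  atom 9: C, bond orders sum to 2 (valence 4) → 2 H
  atom 10: C, bond orders sum to 2 (valence 4) → 2 H
  atom 11: C, bond orders sum to 2 (valence 4) → 2 H
  atom 12: C, bond orders sum to 2 (valence 4) → 2 H
  atom 13: C, bond orders sum to 3 (valence 4) → 1 H
  atom 14: C, bond orders sum to 4 (valence 4) → 0 H
  atom 15: N, bond orders sum to 3 (valence 3) → 0 H
  atom 16: C, bond orders sum to 3 (valence 4) → 1 H
  atom 17: C, bond orders sum to 4 (valence 4) → 0 H
  atom 18: C, bond orders sum to 4 (valence 4) → 0 H
  atom 19: O, bond orders sum to 1 (valence 2) → 1 H
  atom 20: O, bond orders sum to 2 (valence 2) → 0 H
  atom 21: C, bond orders sum to 2 (valence 4) → 2 H
  atom 22: C, bond orders sum to 4 (valence 4) → 0 H
  atom 23: O, bond orders sum to 2 (valence 2) → 0 H
  atom 24: O, bond orders sum to 2 (valence 2) → 0 H
  atom 25: C, bond orders sum to 1 (valence 4) → 3 H
Totals → C:19, H:30, N:2, O:4.

C19H30N2O4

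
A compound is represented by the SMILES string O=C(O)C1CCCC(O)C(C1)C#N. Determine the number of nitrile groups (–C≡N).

1

The nitrile motif appears at heavy-atom position 12 in the SMILES.
Other groups present: 1 carboxylic acid, 1 hydroxyl.
Nitrile count: 1.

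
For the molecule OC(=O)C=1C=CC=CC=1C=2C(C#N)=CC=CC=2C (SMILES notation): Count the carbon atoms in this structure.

Count every carbon token in the SMILES (each C, including those in ring-closure positions and inside branches).
Carbon count: 15.

15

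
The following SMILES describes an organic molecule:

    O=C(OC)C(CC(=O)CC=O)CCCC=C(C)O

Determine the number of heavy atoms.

Every atom symbol written in the SMILES (organic subset) is one heavy atom; implicit H are not written.
Heavy atoms by element → C:13, O:5.
Total: 18.

18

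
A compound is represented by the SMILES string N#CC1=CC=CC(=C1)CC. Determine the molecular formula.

Walk through each heavy atom and fill implicit hydrogens from standard valence (C 4, N 3, O 2, S 2, halogen 1):
  atom 1: N, bond orders sum to 3 (valence 3) → 0 H
  atom 2: C, bond orders sum to 4 (valence 4) → 0 H
  atom 3: C, bond orders sum to 4 (valence 4) → 0 H
  atom 4: C, bond orders sum to 3 (valence 4) → 1 H
  atom 5: C, bond orders sum to 3 (valence 4) → 1 H
  atom 6: C, bond orders sum to 3 (valence 4) → 1 H
  atom 7: C, bond orders sum to 4 (valence 4) → 0 H
  atom 8: C, bond orders sum to 3 (valence 4) → 1 H
  atom 9: C, bond orders sum to 2 (valence 4) → 2 H
  atom 10: C, bond orders sum to 1 (valence 4) → 3 H
Totals → C:9, H:9, N:1.
In Hill order: C9H9N.

C9H9N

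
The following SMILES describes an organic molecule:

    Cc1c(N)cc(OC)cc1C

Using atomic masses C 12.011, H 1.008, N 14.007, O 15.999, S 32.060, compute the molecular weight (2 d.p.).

First, the molecular formula is C9H13NO (counting implicit H from valence).
  C: 9 × 12.011 = 108.099
  H: 13 × 1.008 = 13.104
  N: 1 × 14.007 = 14.007
  O: 1 × 15.999 = 15.999
Sum: 9×12.011 + 13×1.008 + 1×14.007 + 1×15.999 = 151.209 → 151.21 g/mol.

151.21 g/mol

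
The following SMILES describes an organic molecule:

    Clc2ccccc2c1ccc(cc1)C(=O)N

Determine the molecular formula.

C13H10ClNO

Walk through each heavy atom and fill implicit hydrogens from standard valence (C 4, N 3, O 2, S 2, halogen 1); for lowercase aromatic atoms, an aromatic c carries 1 H when it has two neighbours and 0 H with three, and aromatic n carries 0 H:
  atom 1: Cl (halogen, monovalent) → 0 H
  atom 2: aromatic c, 3 neighbours → 0 H
  atom 3: aromatic c, 2 neighbours → 1 H
  atom 4: aromatic c, 2 neighbours → 1 H
  atom 5: aromatic c, 2 neighbours → 1 H
  atom 6: aromatic c, 2 neighbours → 1 H
  atom 7: aromatic c, 3 neighbours → 0 H
  atom 8: aromatic c, 3 neighbours → 0 H
  atom 9: aromatic c, 2 neighbours → 1 H
  atom 10: aromatic c, 2 neighbours → 1 H
  atom 11: aromatic c, 3 neighbours → 0 H
  atom 12: aromatic c, 2 neighbours → 1 H
  atom 13: aromatic c, 2 neighbours → 1 H
  atom 14: C, bond orders sum to 4 (valence 4) → 0 H
  atom 15: O, bond orders sum to 2 (valence 2) → 0 H
  atom 16: N, bond orders sum to 1 (valence 3) → 2 H
Totals → C:13, H:10, Cl:1, N:1, O:1.
In Hill order: C13H10ClNO.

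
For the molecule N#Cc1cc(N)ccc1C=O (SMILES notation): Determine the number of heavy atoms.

11

Every atom symbol written in the SMILES (organic subset) is one heavy atom; implicit H are not written.
Heavy atoms by element → C:8, N:2, O:1.
Total: 11.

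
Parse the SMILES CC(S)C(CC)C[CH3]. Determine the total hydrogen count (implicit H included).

16

Walk through each heavy atom and fill implicit hydrogens from standard valence (C 4, N 3, O 2, S 2, halogen 1):
  atom 1: C, bond orders sum to 1 (valence 4) → 3 H
  atom 2: C, bond orders sum to 3 (valence 4) → 1 H
  atom 3: S, bond orders sum to 1 (valence 2) → 1 H
  atom 4: C, bond orders sum to 3 (valence 4) → 1 H
  atom 5: C, bond orders sum to 2 (valence 4) → 2 H
  atom 6: C, bond orders sum to 1 (valence 4) → 3 H
  atom 7: C, bond orders sum to 2 (valence 4) → 2 H
  atom 8: C with explicit H count 3
Total hydrogens: 16.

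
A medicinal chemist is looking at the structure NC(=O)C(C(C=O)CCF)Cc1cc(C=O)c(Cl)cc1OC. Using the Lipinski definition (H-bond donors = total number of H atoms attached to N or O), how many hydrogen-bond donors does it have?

2

Donors: find every N or O and count the H atoms it carries.
  atom 1 (N): bond orders sum to 1 → 2 H
  atom 3 (O): bond orders sum to 2 → 0 H
  atom 7 (O): bond orders sum to 2 → 0 H
  atom 16 (O): bond orders sum to 2 → 0 H
  atom 21 (O): bond orders sum to 2 → 0 H
Lipinski HBD = 2.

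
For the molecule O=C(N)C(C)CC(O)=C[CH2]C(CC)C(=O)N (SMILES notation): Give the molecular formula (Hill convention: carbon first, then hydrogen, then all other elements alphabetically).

Walk through each heavy atom and fill implicit hydrogens from standard valence (C 4, N 3, O 2, S 2, halogen 1):
  atom 1: O, bond orders sum to 2 (valence 2) → 0 H
  atom 2: C, bond orders sum to 4 (valence 4) → 0 H
  atom 3: N, bond orders sum to 1 (valence 3) → 2 H
  atom 4: C, bond orders sum to 3 (valence 4) → 1 H
  atom 5: C, bond orders sum to 1 (valence 4) → 3 H
  atom 6: C, bond orders sum to 2 (valence 4) → 2 H
  atom 7: C, bond orders sum to 4 (valence 4) → 0 H
  atom 8: O, bond orders sum to 1 (valence 2) → 1 H
  atom 9: C, bond orders sum to 3 (valence 4) → 1 H
  atom 10: C with explicit H count 2
  atom 11: C, bond orders sum to 3 (valence 4) → 1 H
  atom 12: C, bond orders sum to 2 (valence 4) → 2 H
  atom 13: C, bond orders sum to 1 (valence 4) → 3 H
  atom 14: C, bond orders sum to 4 (valence 4) → 0 H
  atom 15: O, bond orders sum to 2 (valence 2) → 0 H
  atom 16: N, bond orders sum to 1 (valence 3) → 2 H
Totals → C:11, H:20, N:2, O:3.

C11H20N2O3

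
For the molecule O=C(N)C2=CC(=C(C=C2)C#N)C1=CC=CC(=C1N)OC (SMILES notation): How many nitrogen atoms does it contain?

Scan the SMILES for N atoms (remember two-letter symbols like Cl and Br are single atoms).
Nitrogen count: 3.

3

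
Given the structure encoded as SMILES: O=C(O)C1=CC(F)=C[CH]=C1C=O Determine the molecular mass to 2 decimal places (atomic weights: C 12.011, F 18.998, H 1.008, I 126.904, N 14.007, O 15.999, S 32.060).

168.12 g/mol

First, the molecular formula is C8H5FO3 (counting implicit H from valence).
  C: 8 × 12.011 = 96.088
  F: 1 × 18.998 = 18.998
  H: 5 × 1.008 = 5.040
  O: 3 × 15.999 = 47.997
Sum: 8×12.011 + 1×18.998 + 5×1.008 + 3×15.999 = 168.123 → 168.12 g/mol.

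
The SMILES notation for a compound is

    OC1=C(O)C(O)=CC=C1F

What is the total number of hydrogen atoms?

Walk through each heavy atom and fill implicit hydrogens from standard valence (C 4, N 3, O 2, S 2, halogen 1):
  atom 1: O, bond orders sum to 1 (valence 2) → 1 H
  atom 2: C, bond orders sum to 4 (valence 4) → 0 H
  atom 3: C, bond orders sum to 4 (valence 4) → 0 H
  atom 4: O, bond orders sum to 1 (valence 2) → 1 H
  atom 5: C, bond orders sum to 4 (valence 4) → 0 H
  atom 6: O, bond orders sum to 1 (valence 2) → 1 H
  atom 7: C, bond orders sum to 3 (valence 4) → 1 H
  atom 8: C, bond orders sum to 3 (valence 4) → 1 H
  atom 9: C, bond orders sum to 4 (valence 4) → 0 H
  atom 10: F (halogen, monovalent) → 0 H
Total hydrogens: 5.

5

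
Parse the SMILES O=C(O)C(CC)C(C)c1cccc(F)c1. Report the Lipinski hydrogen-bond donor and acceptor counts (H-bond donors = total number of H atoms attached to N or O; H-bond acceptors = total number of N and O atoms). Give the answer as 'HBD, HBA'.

1, 2

Donors: find every N or O and count the H atoms it carries.
  atom 1 (O): bond orders sum to 2 → 0 H
  atom 3 (O): bond orders sum to 1 → 1 H
Lipinski HBD = 1.
Acceptors: N atoms = 0, O atoms = 2 → HBA = 2.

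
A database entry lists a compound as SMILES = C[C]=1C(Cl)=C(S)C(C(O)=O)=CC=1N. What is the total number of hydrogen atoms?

Walk through each heavy atom and fill implicit hydrogens from standard valence (C 4, N 3, O 2, S 2, halogen 1):
  atom 1: C, bond orders sum to 1 (valence 4) → 3 H
  atom 2: C with explicit H count 0
  atom 3: C, bond orders sum to 4 (valence 4) → 0 H
  atom 4: Cl (halogen, monovalent) → 0 H
  atom 5: C, bond orders sum to 4 (valence 4) → 0 H
  atom 6: S, bond orders sum to 1 (valence 2) → 1 H
  atom 7: C, bond orders sum to 4 (valence 4) → 0 H
  atom 8: C, bond orders sum to 4 (valence 4) → 0 H
  atom 9: O, bond orders sum to 1 (valence 2) → 1 H
  atom 10: O, bond orders sum to 2 (valence 2) → 0 H
  atom 11: C, bond orders sum to 3 (valence 4) → 1 H
  atom 12: C, bond orders sum to 4 (valence 4) → 0 H
  atom 13: N, bond orders sum to 1 (valence 3) → 2 H
Total hydrogens: 8.

8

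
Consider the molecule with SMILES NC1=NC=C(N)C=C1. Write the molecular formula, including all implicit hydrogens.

C5H7N3

Walk through each heavy atom and fill implicit hydrogens from standard valence (C 4, N 3, O 2, S 2, halogen 1):
  atom 1: N, bond orders sum to 1 (valence 3) → 2 H
  atom 2: C, bond orders sum to 4 (valence 4) → 0 H
  atom 3: N, bond orders sum to 3 (valence 3) → 0 H
  atom 4: C, bond orders sum to 3 (valence 4) → 1 H
  atom 5: C, bond orders sum to 4 (valence 4) → 0 H
  atom 6: N, bond orders sum to 1 (valence 3) → 2 H
  atom 7: C, bond orders sum to 3 (valence 4) → 1 H
  atom 8: C, bond orders sum to 3 (valence 4) → 1 H
Totals → C:5, H:7, N:3.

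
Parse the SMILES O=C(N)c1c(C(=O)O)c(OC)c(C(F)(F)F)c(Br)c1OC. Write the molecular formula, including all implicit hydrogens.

C11H9BrF3NO5

Walk through each heavy atom and fill implicit hydrogens from standard valence (C 4, N 3, O 2, S 2, halogen 1); for lowercase aromatic atoms, an aromatic c carries 1 H when it has two neighbours and 0 H with three, and aromatic n carries 0 H:
  atom 1: O, bond orders sum to 2 (valence 2) → 0 H
  atom 2: C, bond orders sum to 4 (valence 4) → 0 H
  atom 3: N, bond orders sum to 1 (valence 3) → 2 H
  atom 4: aromatic c, 3 neighbours → 0 H
  atom 5: aromatic c, 3 neighbours → 0 H
  atom 6: C, bond orders sum to 4 (valence 4) → 0 H
  atom 7: O, bond orders sum to 2 (valence 2) → 0 H
  atom 8: O, bond orders sum to 1 (valence 2) → 1 H
  atom 9: aromatic c, 3 neighbours → 0 H
  atom 10: O, bond orders sum to 2 (valence 2) → 0 H
  atom 11: C, bond orders sum to 1 (valence 4) → 3 H
  atom 12: aromatic c, 3 neighbours → 0 H
  atom 13: C, bond orders sum to 4 (valence 4) → 0 H
  atom 14: F (halogen, monovalent) → 0 H
  atom 15: F (halogen, monovalent) → 0 H
  atom 16: F (halogen, monovalent) → 0 H
  atom 17: aromatic c, 3 neighbours → 0 H
  atom 18: Br (halogen, monovalent) → 0 H
  atom 19: aromatic c, 3 neighbours → 0 H
  atom 20: O, bond orders sum to 2 (valence 2) → 0 H
  atom 21: C, bond orders sum to 1 (valence 4) → 3 H
Totals → C:11, H:9, Br:1, F:3, N:1, O:5.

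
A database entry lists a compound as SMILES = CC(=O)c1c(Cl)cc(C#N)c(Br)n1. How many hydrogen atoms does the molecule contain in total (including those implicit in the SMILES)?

Walk through each heavy atom and fill implicit hydrogens from standard valence (C 4, N 3, O 2, S 2, halogen 1); for lowercase aromatic atoms, an aromatic c carries 1 H when it has two neighbours and 0 H with three, and aromatic n carries 0 H:
  atom 1: C, bond orders sum to 1 (valence 4) → 3 H
  atom 2: C, bond orders sum to 4 (valence 4) → 0 H
  atom 3: O, bond orders sum to 2 (valence 2) → 0 H
  atom 4: aromatic c, 3 neighbours → 0 H
  atom 5: aromatic c, 3 neighbours → 0 H
  atom 6: Cl (halogen, monovalent) → 0 H
  atom 7: aromatic c, 2 neighbours → 1 H
  atom 8: aromatic c, 3 neighbours → 0 H
  atom 9: C, bond orders sum to 4 (valence 4) → 0 H
  atom 10: N, bond orders sum to 3 (valence 3) → 0 H
  atom 11: aromatic c, 3 neighbours → 0 H
  atom 12: Br (halogen, monovalent) → 0 H
  atom 13: aromatic n, 2 neighbours → 0 H
Total hydrogens: 4.

4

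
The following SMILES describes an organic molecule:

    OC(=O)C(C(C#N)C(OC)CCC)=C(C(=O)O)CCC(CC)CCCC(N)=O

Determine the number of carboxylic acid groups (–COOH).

The carboxylic acid motif appears at heavy-atom positions 2, 15 in the SMILES.
Other groups present: 1 alkene, 1 amide, 1 ether, 1 nitrile.
Carboxylic acid count: 2.

2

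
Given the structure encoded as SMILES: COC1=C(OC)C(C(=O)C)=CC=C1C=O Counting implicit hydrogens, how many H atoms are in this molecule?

Walk through each heavy atom and fill implicit hydrogens from standard valence (C 4, N 3, O 2, S 2, halogen 1):
  atom 1: C, bond orders sum to 1 (valence 4) → 3 H
  atom 2: O, bond orders sum to 2 (valence 2) → 0 H
  atom 3: C, bond orders sum to 4 (valence 4) → 0 H
  atom 4: C, bond orders sum to 4 (valence 4) → 0 H
  atom 5: O, bond orders sum to 2 (valence 2) → 0 H
  atom 6: C, bond orders sum to 1 (valence 4) → 3 H
  atom 7: C, bond orders sum to 4 (valence 4) → 0 H
  atom 8: C, bond orders sum to 4 (valence 4) → 0 H
  atom 9: O, bond orders sum to 2 (valence 2) → 0 H
  atom 10: C, bond orders sum to 1 (valence 4) → 3 H
  atom 11: C, bond orders sum to 3 (valence 4) → 1 H
  atom 12: C, bond orders sum to 3 (valence 4) → 1 H
  atom 13: C, bond orders sum to 4 (valence 4) → 0 H
  atom 14: C, bond orders sum to 3 (valence 4) → 1 H
  atom 15: O, bond orders sum to 2 (valence 2) → 0 H
Total hydrogens: 12.

12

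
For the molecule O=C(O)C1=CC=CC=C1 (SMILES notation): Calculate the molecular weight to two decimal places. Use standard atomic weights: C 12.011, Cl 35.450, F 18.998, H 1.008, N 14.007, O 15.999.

122.12 g/mol

First, the molecular formula is C7H6O2 (counting implicit H from valence).
  C: 7 × 12.011 = 84.077
  H: 6 × 1.008 = 6.048
  O: 2 × 15.999 = 31.998
Sum: 7×12.011 + 6×1.008 + 2×15.999 = 122.123 → 122.12 g/mol.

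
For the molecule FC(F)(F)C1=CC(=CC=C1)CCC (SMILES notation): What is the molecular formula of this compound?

Walk through each heavy atom and fill implicit hydrogens from standard valence (C 4, N 3, O 2, S 2, halogen 1):
  atom 1: F (halogen, monovalent) → 0 H
  atom 2: C, bond orders sum to 4 (valence 4) → 0 H
  atom 3: F (halogen, monovalent) → 0 H
  atom 4: F (halogen, monovalent) → 0 H
  atom 5: C, bond orders sum to 4 (valence 4) → 0 H
  atom 6: C, bond orders sum to 3 (valence 4) → 1 H
  atom 7: C, bond orders sum to 4 (valence 4) → 0 H
  atom 8: C, bond orders sum to 3 (valence 4) → 1 H
  atom 9: C, bond orders sum to 3 (valence 4) → 1 H
  atom 10: C, bond orders sum to 3 (valence 4) → 1 H
  atom 11: C, bond orders sum to 2 (valence 4) → 2 H
  atom 12: C, bond orders sum to 2 (valence 4) → 2 H
  atom 13: C, bond orders sum to 1 (valence 4) → 3 H
Totals → C:10, H:11, F:3.
In Hill order: C10H11F3.

C10H11F3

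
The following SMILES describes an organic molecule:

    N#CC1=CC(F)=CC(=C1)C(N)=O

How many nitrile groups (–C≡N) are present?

1

The nitrile motif appears at heavy-atom position 2 in the SMILES.
Other groups present: 1 amide.
Nitrile count: 1.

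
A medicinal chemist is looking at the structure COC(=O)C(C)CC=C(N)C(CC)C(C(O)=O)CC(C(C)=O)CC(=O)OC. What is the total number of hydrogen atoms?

31

Walk through each heavy atom and fill implicit hydrogens from standard valence (C 4, N 3, O 2, S 2, halogen 1):
  atom 1: C, bond orders sum to 1 (valence 4) → 3 H
  atom 2: O, bond orders sum to 2 (valence 2) → 0 H
  atom 3: C, bond orders sum to 4 (valence 4) → 0 H
  atom 4: O, bond orders sum to 2 (valence 2) → 0 H
  atom 5: C, bond orders sum to 3 (valence 4) → 1 H
  atom 6: C, bond orders sum to 1 (valence 4) → 3 H
  atom 7: C, bond orders sum to 2 (valence 4) → 2 H
  atom 8: C, bond orders sum to 3 (valence 4) → 1 H
  atom 9: C, bond orders sum to 4 (valence 4) → 0 H
  atom 10: N, bond orders sum to 1 (valence 3) → 2 H
  atom 11: C, bond orders sum to 3 (valence 4) → 1 H
  atom 12: C, bond orders sum to 2 (valence 4) → 2 H
  atom 13: C, bond orders sum to 1 (valence 4) → 3 H
  atom 14: C, bond orders sum to 3 (valence 4) → 1 H
  atom 15: C, bond orders sum to 4 (valence 4) → 0 H
  atom 16: O, bond orders sum to 1 (valence 2) → 1 H
  atom 17: O, bond orders sum to 2 (valence 2) → 0 H
  atom 18: C, bond orders sum to 2 (valence 4) → 2 H
  atom 19: C, bond orders sum to 3 (valence 4) → 1 H
  atom 20: C, bond orders sum to 4 (valence 4) → 0 H
  atom 21: C, bond orders sum to 1 (valence 4) → 3 H
  atom 22: O, bond orders sum to 2 (valence 2) → 0 H
  atom 23: C, bond orders sum to 2 (valence 4) → 2 H
  atom 24: C, bond orders sum to 4 (valence 4) → 0 H
  atom 25: O, bond orders sum to 2 (valence 2) → 0 H
  atom 26: O, bond orders sum to 2 (valence 2) → 0 H
  atom 27: C, bond orders sum to 1 (valence 4) → 3 H
Total hydrogens: 31.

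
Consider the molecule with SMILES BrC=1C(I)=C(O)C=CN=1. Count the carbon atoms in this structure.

5

Count every carbon token in the SMILES (each C, including those in ring-closure positions and inside branches).
Carbon count: 5.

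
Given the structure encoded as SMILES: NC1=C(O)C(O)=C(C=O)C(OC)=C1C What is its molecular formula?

C9H11NO4

Walk through each heavy atom and fill implicit hydrogens from standard valence (C 4, N 3, O 2, S 2, halogen 1):
  atom 1: N, bond orders sum to 1 (valence 3) → 2 H
  atom 2: C, bond orders sum to 4 (valence 4) → 0 H
  atom 3: C, bond orders sum to 4 (valence 4) → 0 H
  atom 4: O, bond orders sum to 1 (valence 2) → 1 H
  atom 5: C, bond orders sum to 4 (valence 4) → 0 H
  atom 6: O, bond orders sum to 1 (valence 2) → 1 H
  atom 7: C, bond orders sum to 4 (valence 4) → 0 H
  atom 8: C, bond orders sum to 3 (valence 4) → 1 H
  atom 9: O, bond orders sum to 2 (valence 2) → 0 H
  atom 10: C, bond orders sum to 4 (valence 4) → 0 H
  atom 11: O, bond orders sum to 2 (valence 2) → 0 H
  atom 12: C, bond orders sum to 1 (valence 4) → 3 H
  atom 13: C, bond orders sum to 4 (valence 4) → 0 H
  atom 14: C, bond orders sum to 1 (valence 4) → 3 H
Totals → C:9, H:11, N:1, O:4.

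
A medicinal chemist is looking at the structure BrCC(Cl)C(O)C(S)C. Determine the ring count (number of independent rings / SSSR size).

In SMILES, each pair of matching ring-closure digits denotes one ring-closing bond; the number of such bonds equals the number of independent rings.
Ring-closure bonds here: 0.

0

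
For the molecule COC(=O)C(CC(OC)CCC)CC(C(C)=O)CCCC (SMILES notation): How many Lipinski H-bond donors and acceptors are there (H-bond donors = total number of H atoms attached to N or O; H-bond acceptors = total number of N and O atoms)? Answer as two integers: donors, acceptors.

0, 4

Donors: find every N or O and count the H atoms it carries.
  atom 2 (O): bond orders sum to 2 → 0 H
  atom 4 (O): bond orders sum to 2 → 0 H
  atom 8 (O): bond orders sum to 2 → 0 H
  atom 17 (O): bond orders sum to 2 → 0 H
Lipinski HBD = 0.
Acceptors: N atoms = 0, O atoms = 4 → HBA = 4.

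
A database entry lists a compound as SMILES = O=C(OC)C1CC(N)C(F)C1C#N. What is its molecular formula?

C8H11FN2O2

Walk through each heavy atom and fill implicit hydrogens from standard valence (C 4, N 3, O 2, S 2, halogen 1):
  atom 1: O, bond orders sum to 2 (valence 2) → 0 H
  atom 2: C, bond orders sum to 4 (valence 4) → 0 H
  atom 3: O, bond orders sum to 2 (valence 2) → 0 H
  atom 4: C, bond orders sum to 1 (valence 4) → 3 H
  atom 5: C, bond orders sum to 3 (valence 4) → 1 H
  atom 6: C, bond orders sum to 2 (valence 4) → 2 H
  atom 7: C, bond orders sum to 3 (valence 4) → 1 H
  atom 8: N, bond orders sum to 1 (valence 3) → 2 H
  atom 9: C, bond orders sum to 3 (valence 4) → 1 H
  atom 10: F (halogen, monovalent) → 0 H
  atom 11: C, bond orders sum to 3 (valence 4) → 1 H
  atom 12: C, bond orders sum to 4 (valence 4) → 0 H
  atom 13: N, bond orders sum to 3 (valence 3) → 0 H
Totals → C:8, H:11, F:1, N:2, O:2.
In Hill order: C8H11FN2O2.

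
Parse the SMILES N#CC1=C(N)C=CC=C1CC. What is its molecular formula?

Walk through each heavy atom and fill implicit hydrogens from standard valence (C 4, N 3, O 2, S 2, halogen 1):
  atom 1: N, bond orders sum to 3 (valence 3) → 0 H
  atom 2: C, bond orders sum to 4 (valence 4) → 0 H
  atom 3: C, bond orders sum to 4 (valence 4) → 0 H
  atom 4: C, bond orders sum to 4 (valence 4) → 0 H
  atom 5: N, bond orders sum to 1 (valence 3) → 2 H
  atom 6: C, bond orders sum to 3 (valence 4) → 1 H
  atom 7: C, bond orders sum to 3 (valence 4) → 1 H
  atom 8: C, bond orders sum to 3 (valence 4) → 1 H
  atom 9: C, bond orders sum to 4 (valence 4) → 0 H
  atom 10: C, bond orders sum to 2 (valence 4) → 2 H
  atom 11: C, bond orders sum to 1 (valence 4) → 3 H
Totals → C:9, H:10, N:2.

C9H10N2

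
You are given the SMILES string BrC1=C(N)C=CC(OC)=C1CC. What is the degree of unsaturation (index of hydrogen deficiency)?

Degree of unsaturation = (number of rings) + (number of π bonds).
Ring closures in the SMILES: 1.
π bonds: 3 double bonds (each 1 DoU) → 3 DoU from unsaturation.
Total DoU = 1 + 3 = 4.

4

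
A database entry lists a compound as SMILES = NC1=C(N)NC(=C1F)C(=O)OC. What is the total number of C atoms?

Count every carbon token in the SMILES (each C, including those in ring-closure positions and inside branches).
Carbon count: 6.

6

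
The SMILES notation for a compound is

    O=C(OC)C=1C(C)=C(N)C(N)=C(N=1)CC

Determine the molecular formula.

Walk through each heavy atom and fill implicit hydrogens from standard valence (C 4, N 3, O 2, S 2, halogen 1):
  atom 1: O, bond orders sum to 2 (valence 2) → 0 H
  atom 2: C, bond orders sum to 4 (valence 4) → 0 H
  atom 3: O, bond orders sum to 2 (valence 2) → 0 H
  atom 4: C, bond orders sum to 1 (valence 4) → 3 H
  atom 5: C, bond orders sum to 4 (valence 4) → 0 H
  atom 6: C, bond orders sum to 4 (valence 4) → 0 H
  atom 7: C, bond orders sum to 1 (valence 4) → 3 H
  atom 8: C, bond orders sum to 4 (valence 4) → 0 H
  atom 9: N, bond orders sum to 1 (valence 3) → 2 H
  atom 10: C, bond orders sum to 4 (valence 4) → 0 H
  atom 11: N, bond orders sum to 1 (valence 3) → 2 H
  atom 12: C, bond orders sum to 4 (valence 4) → 0 H
  atom 13: N, bond orders sum to 3 (valence 3) → 0 H
  atom 14: C, bond orders sum to 2 (valence 4) → 2 H
  atom 15: C, bond orders sum to 1 (valence 4) → 3 H
Totals → C:10, H:15, N:3, O:2.
In Hill order: C10H15N3O2.

C10H15N3O2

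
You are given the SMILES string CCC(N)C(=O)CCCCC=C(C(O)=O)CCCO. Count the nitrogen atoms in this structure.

1

Scan the SMILES for N atoms (remember two-letter symbols like Cl and Br are single atoms).
Nitrogen count: 1.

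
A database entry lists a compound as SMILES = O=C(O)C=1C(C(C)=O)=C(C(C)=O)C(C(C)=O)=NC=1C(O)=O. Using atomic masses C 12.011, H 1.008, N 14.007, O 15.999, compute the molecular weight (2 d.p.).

First, the molecular formula is C13H11NO7 (counting implicit H from valence).
  C: 13 × 12.011 = 156.143
  H: 11 × 1.008 = 11.088
  N: 1 × 14.007 = 14.007
  O: 7 × 15.999 = 111.993
Sum: 13×12.011 + 11×1.008 + 1×14.007 + 7×15.999 = 293.231 → 293.23 g/mol.

293.23 g/mol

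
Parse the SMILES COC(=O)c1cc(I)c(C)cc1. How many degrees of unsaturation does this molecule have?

5

Molecular formula: C9H9IO2.
DoU = (2C + 2 + N − H − X) / 2, where X is the halogen count and O/S are ignored.
    = (2·9 + 2 + 0 − 9 − 1) / 2 = 10 / 2 = 5.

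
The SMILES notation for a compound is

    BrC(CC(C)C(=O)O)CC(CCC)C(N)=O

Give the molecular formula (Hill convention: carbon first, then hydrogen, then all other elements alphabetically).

C11H20BrNO3

Walk through each heavy atom and fill implicit hydrogens from standard valence (C 4, N 3, O 2, S 2, halogen 1):
  atom 1: Br (halogen, monovalent) → 0 H
  atom 2: C, bond orders sum to 3 (valence 4) → 1 H
  atom 3: C, bond orders sum to 2 (valence 4) → 2 H
  atom 4: C, bond orders sum to 3 (valence 4) → 1 H
  atom 5: C, bond orders sum to 1 (valence 4) → 3 H
  atom 6: C, bond orders sum to 4 (valence 4) → 0 H
  atom 7: O, bond orders sum to 2 (valence 2) → 0 H
  atom 8: O, bond orders sum to 1 (valence 2) → 1 H
  atom 9: C, bond orders sum to 2 (valence 4) → 2 H
  atom 10: C, bond orders sum to 3 (valence 4) → 1 H
  atom 11: C, bond orders sum to 2 (valence 4) → 2 H
  atom 12: C, bond orders sum to 2 (valence 4) → 2 H
  atom 13: C, bond orders sum to 1 (valence 4) → 3 H
  atom 14: C, bond orders sum to 4 (valence 4) → 0 H
  atom 15: N, bond orders sum to 1 (valence 3) → 2 H
  atom 16: O, bond orders sum to 2 (valence 2) → 0 H
Totals → C:11, H:20, Br:1, N:1, O:3.
In Hill order: C11H20BrNO3.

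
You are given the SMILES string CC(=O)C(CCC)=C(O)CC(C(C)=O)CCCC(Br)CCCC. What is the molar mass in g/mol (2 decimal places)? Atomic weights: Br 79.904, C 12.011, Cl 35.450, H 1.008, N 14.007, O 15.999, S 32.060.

389.37 g/mol

First, the molecular formula is C19H33BrO3 (counting implicit H from valence).
  Br: 1 × 79.904 = 79.904
  C: 19 × 12.011 = 228.209
  H: 33 × 1.008 = 33.264
  O: 3 × 15.999 = 47.997
Sum: 1×79.904 + 19×12.011 + 33×1.008 + 3×15.999 = 389.374 → 389.37 g/mol.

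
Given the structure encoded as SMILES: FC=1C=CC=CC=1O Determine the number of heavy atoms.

Every atom symbol written in the SMILES (organic subset) is one heavy atom; implicit H are not written.
Heavy atoms by element → C:6, F:1, O:1.
Total: 8.

8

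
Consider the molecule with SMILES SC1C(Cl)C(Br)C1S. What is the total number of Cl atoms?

Scan the SMILES for Cl atoms (remember two-letter symbols like Cl and Br are single atoms).
Chlorine count: 1.

1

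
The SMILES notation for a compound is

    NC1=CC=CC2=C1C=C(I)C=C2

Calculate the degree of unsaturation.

Degree of unsaturation = (number of rings) + (number of π bonds).
Ring closures in the SMILES: 2.
π bonds: 5 double bonds (each 1 DoU) → 5 DoU from unsaturation.
Total DoU = 2 + 5 = 7.

7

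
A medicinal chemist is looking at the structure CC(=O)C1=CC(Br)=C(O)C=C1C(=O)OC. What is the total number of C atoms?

Count every carbon token in the SMILES (each C, including those in ring-closure positions and inside branches).
Carbon count: 10.

10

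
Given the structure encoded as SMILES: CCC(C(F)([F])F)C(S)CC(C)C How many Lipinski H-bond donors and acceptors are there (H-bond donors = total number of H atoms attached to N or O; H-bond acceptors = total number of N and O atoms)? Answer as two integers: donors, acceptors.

Donors: find every N or O and count the H atoms it carries.
  (no N or O atoms present)
Lipinski HBD = 0.
Acceptors: N atoms = 0, O atoms = 0 → HBA = 0.

0, 0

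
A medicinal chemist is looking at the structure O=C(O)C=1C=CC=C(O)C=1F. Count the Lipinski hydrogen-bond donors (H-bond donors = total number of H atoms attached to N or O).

2

Donors: find every N or O and count the H atoms it carries.
  atom 1 (O): bond orders sum to 2 → 0 H
  atom 3 (O): bond orders sum to 1 → 1 H
  atom 9 (O): bond orders sum to 1 → 1 H
Lipinski HBD = 2.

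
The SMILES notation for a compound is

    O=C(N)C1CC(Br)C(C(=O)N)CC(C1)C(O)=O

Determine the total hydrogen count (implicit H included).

Walk through each heavy atom and fill implicit hydrogens from standard valence (C 4, N 3, O 2, S 2, halogen 1):
  atom 1: O, bond orders sum to 2 (valence 2) → 0 H
  atom 2: C, bond orders sum to 4 (valence 4) → 0 H
  atom 3: N, bond orders sum to 1 (valence 3) → 2 H
  atom 4: C, bond orders sum to 3 (valence 4) → 1 H
  atom 5: C, bond orders sum to 2 (valence 4) → 2 H
  atom 6: C, bond orders sum to 3 (valence 4) → 1 H
  atom 7: Br (halogen, monovalent) → 0 H
  atom 8: C, bond orders sum to 3 (valence 4) → 1 H
  atom 9: C, bond orders sum to 4 (valence 4) → 0 H
  atom 10: O, bond orders sum to 2 (valence 2) → 0 H
  atom 11: N, bond orders sum to 1 (valence 3) → 2 H
  atom 12: C, bond orders sum to 2 (valence 4) → 2 H
  atom 13: C, bond orders sum to 3 (valence 4) → 1 H
  atom 14: C, bond orders sum to 2 (valence 4) → 2 H
  atom 15: C, bond orders sum to 4 (valence 4) → 0 H
  atom 16: O, bond orders sum to 1 (valence 2) → 1 H
  atom 17: O, bond orders sum to 2 (valence 2) → 0 H
Total hydrogens: 15.

15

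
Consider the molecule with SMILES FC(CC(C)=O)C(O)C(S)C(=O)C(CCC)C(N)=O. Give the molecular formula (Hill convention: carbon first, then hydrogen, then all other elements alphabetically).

Walk through each heavy atom and fill implicit hydrogens from standard valence (C 4, N 3, O 2, S 2, halogen 1):
  atom 1: F (halogen, monovalent) → 0 H
  atom 2: C, bond orders sum to 3 (valence 4) → 1 H
  atom 3: C, bond orders sum to 2 (valence 4) → 2 H
  atom 4: C, bond orders sum to 4 (valence 4) → 0 H
  atom 5: C, bond orders sum to 1 (valence 4) → 3 H
  atom 6: O, bond orders sum to 2 (valence 2) → 0 H
  atom 7: C, bond orders sum to 3 (valence 4) → 1 H
  atom 8: O, bond orders sum to 1 (valence 2) → 1 H
  atom 9: C, bond orders sum to 3 (valence 4) → 1 H
  atom 10: S, bond orders sum to 1 (valence 2) → 1 H
  atom 11: C, bond orders sum to 4 (valence 4) → 0 H
  atom 12: O, bond orders sum to 2 (valence 2) → 0 H
  atom 13: C, bond orders sum to 3 (valence 4) → 1 H
  atom 14: C, bond orders sum to 2 (valence 4) → 2 H
  atom 15: C, bond orders sum to 2 (valence 4) → 2 H
  atom 16: C, bond orders sum to 1 (valence 4) → 3 H
  atom 17: C, bond orders sum to 4 (valence 4) → 0 H
  atom 18: N, bond orders sum to 1 (valence 3) → 2 H
  atom 19: O, bond orders sum to 2 (valence 2) → 0 H
Totals → C:12, H:20, F:1, N:1, O:4, S:1.
In Hill order: C12H20FNO4S.

C12H20FNO4S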